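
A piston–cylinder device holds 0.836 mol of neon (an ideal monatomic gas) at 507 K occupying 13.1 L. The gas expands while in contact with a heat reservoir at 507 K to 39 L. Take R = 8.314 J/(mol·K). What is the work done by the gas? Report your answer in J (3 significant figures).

Isothermal: W = nRT ln(V₂/V₁).
W = (0.836)(8.314)(507) × ln(39/13.1)
  = 3524 × 1.091
W_by_gas = 3844 J.

W ≈ 3840 J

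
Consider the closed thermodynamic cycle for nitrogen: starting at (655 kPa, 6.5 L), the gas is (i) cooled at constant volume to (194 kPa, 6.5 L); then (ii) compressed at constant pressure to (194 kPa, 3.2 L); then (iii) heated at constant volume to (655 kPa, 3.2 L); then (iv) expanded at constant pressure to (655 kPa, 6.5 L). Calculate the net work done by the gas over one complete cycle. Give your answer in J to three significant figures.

W_net ≈ 1520 J

Constant-volume legs do no work.
W(ii) = (194)(3.2 − 6.5) = -640.2 J; W(iv) = (655)(6.5 − 3.2) = 2162 J.
W_net = -640.2 + 2162 = 1521 J (the clockwise enclosed area).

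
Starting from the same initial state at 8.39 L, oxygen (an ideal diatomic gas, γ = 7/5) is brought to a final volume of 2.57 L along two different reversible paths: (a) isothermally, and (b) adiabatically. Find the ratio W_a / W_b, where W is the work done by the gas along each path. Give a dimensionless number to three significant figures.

Path (a) isothermal: W = P₁V₁ ln(V₂/V₁) → W_a/(P₁V₁) = -1.183.
Path (b) adiabatic: W = P₁V₁(1 − (V₁/V₂)^(γ−1))/(γ−1) → W_b/(P₁V₁) = -1.513.
W_a / W_b = -1.183 / -1.513 = 0.782.

W_a / W_b ≈ 0.782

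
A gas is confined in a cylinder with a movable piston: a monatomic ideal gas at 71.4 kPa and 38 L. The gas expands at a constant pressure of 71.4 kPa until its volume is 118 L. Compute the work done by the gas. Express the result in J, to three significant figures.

Isobaric: W = P ΔV.
W = (71.4 kPa)(118 − 38 L) = (71.4)(80) = 5712 J.

W ≈ 5710 J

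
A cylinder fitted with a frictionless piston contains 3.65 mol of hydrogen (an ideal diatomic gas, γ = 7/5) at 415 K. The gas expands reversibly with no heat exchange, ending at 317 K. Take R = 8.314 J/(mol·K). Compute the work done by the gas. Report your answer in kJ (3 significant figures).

W ≈ 7.43 kJ

Adiabatic ⇒ Q = 0, so W_by = −ΔU = nCᵥ(T₁ − T₂).
Cᵥ = 5R/2 = 20.79 J/(mol·K).
W = (3.65)(20.79)(415 − 317) = 7435 J.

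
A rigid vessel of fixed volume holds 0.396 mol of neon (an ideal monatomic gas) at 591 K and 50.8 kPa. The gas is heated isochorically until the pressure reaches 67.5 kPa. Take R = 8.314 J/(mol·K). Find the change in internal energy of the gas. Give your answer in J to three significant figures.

Constant volume ⇒ W = 0, so Q = ΔU = nCᵥΔT with Cᵥ = 3R/2 = 12.47 J/(mol·K).
At constant V, T₂/T₁ = P₂/P₁ ⇒ ΔT = T₁(P₂/P₁ − 1) = 591·(67.5/50.8 − 1) = 194.3 K.
ΔU = (0.396)(12.47)(194.3) = 959.5 J.

ΔU ≈ 959 J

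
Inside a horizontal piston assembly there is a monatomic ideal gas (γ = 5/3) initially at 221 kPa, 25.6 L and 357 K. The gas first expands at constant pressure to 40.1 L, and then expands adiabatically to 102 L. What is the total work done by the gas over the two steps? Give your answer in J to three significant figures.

W_total ≈ 9360 J

Step 1 (isobaric): W = PΔV = (221 kPa)(40.1 − 25.6 L) = 3204 J.
After step 1: P = 221 kPa, V = 40.1 L, T = 559.2 K.
Step 2 (adiabatic): W = (P₁V₁ − P₂V₂)/(γ−1) = (8862 − 4756)/0.667 = 6159 J.
W_total = 3204 + 6159 = 9364 J.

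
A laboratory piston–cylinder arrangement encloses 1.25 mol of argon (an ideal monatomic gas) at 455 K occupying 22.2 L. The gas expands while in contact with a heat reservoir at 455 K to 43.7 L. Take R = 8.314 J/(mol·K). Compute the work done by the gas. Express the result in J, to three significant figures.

Isothermal: W = nRT ln(V₂/V₁).
W = (1.25)(8.314)(455) × ln(43.7/22.2)
  = 4729 × 0.6773
W_by_gas = 3202 J.

W ≈ 3200 J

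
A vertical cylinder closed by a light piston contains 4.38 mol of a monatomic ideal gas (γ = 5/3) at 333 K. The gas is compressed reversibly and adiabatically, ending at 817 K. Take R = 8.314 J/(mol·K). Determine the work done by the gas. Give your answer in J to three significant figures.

W ≈ -26400 J

Adiabatic ⇒ Q = 0, so W_by = −ΔU = nCᵥ(T₁ − T₂).
Cᵥ = 3R/2 = 12.47 J/(mol·K).
W = (4.38)(12.47)(333 − 817) = -26438 J.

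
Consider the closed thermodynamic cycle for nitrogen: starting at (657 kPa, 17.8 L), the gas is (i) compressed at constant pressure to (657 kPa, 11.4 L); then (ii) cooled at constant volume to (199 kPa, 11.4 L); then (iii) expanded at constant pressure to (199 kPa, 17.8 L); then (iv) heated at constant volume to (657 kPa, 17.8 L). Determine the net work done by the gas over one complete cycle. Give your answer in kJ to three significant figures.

Constant-volume legs do no work.
W(i) = (657)(11.4 − 17.8) = -4205 J; W(iii) = (199)(17.8 − 11.4) = 1274 J.
W_net = -4205 + 1274 = -2931 J (the counter-clockwise enclosed area).

W_net ≈ -2.93 kJ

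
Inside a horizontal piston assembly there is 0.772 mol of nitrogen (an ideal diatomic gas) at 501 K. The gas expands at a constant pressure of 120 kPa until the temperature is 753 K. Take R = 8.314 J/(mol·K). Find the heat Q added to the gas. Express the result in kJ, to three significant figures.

Isobaric: W = nRΔT = (0.772)(8.314)(252) = 1617 J.
ΔU = nCᵥΔT with Cᵥ = 5R/2: ΔU = (0.772)(20.79)(252) = 4044 J.
Q = ΔU + W = 4044 + 1617 = 5661 J.

Q ≈ 5.66 kJ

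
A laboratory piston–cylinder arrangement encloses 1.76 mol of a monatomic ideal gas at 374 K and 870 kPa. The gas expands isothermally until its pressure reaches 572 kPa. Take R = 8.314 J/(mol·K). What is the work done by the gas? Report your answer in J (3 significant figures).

W ≈ 2290 J

Isothermal process: W = nRT ln(V₂/V₁) = nRT ln(P₁/P₂).
W = (1.76)(8.314)(374) × ln(870/572)
  = 5473 × ln(1.521) = 5473 × 0.4194
W_by_gas = 2295 J.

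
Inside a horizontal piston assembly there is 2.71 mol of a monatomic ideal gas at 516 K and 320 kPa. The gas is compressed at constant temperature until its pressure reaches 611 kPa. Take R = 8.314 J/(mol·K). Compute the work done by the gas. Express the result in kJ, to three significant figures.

W ≈ -7.52 kJ

Isothermal process: W = nRT ln(V₂/V₁) = nRT ln(P₁/P₂).
W = (2.71)(8.314)(516) × ln(320/611)
  = 11626 × ln(0.5237) = 11626 × -0.6468
W_by_gas = -7519 J.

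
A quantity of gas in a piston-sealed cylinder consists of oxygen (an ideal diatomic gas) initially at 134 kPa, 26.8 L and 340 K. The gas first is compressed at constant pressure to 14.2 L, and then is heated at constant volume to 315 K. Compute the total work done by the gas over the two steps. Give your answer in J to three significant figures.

Step 1 (isobaric): W = PΔV = (134 kPa)(14.2 − 26.8 L) = -1688 J.
Step 2 (isochoric): W = 0 (constant volume).
W_total = -1688 + 0 = -1688 J.

W_total ≈ -1690 J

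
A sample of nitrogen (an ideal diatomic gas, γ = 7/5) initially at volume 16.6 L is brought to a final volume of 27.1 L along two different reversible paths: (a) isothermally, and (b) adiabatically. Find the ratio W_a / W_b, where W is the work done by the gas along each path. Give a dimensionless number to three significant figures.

Path (a) isothermal: W = P₁V₁ ln(V₂/V₁) → W_a/(P₁V₁) = 0.4901.
Path (b) adiabatic: W = P₁V₁(1 − (V₁/V₂)^(γ−1))/(γ−1) → W_b/(P₁V₁) = 0.4451.
W_a / W_b = 0.4901 / 0.4451 = 1.101.

W_a / W_b ≈ 1.10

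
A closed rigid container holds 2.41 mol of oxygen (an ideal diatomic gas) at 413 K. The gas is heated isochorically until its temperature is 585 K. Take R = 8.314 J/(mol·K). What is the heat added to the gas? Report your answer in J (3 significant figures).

Constant volume ⇒ W = 0, so Q = ΔU = nCᵥΔT with Cᵥ = 5R/2 = 20.79 J/(mol·K).
ΔU = (2.41)(20.79)(585 − 413) = 8616 J.

Q ≈ 8620 J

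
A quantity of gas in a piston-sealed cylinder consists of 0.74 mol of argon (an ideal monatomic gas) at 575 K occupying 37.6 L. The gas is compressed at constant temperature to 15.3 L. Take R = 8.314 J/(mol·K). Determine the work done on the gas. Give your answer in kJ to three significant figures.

Isothermal: W = nRT ln(V₂/V₁).
W = (0.74)(8.314)(575) × ln(15.3/37.6)
  = 3538 × -0.8992
W_by_gas = -3181 J; work on gas = −W_by = 3181 J.

W ≈ 3.18 kJ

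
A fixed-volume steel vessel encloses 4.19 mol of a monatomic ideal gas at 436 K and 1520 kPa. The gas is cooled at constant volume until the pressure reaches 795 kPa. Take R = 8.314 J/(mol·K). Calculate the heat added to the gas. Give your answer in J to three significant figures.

Q ≈ -10900 J

Constant volume ⇒ W = 0, so Q = ΔU = nCᵥΔT with Cᵥ = 3R/2 = 12.47 J/(mol·K).
At constant V, T₂/T₁ = P₂/P₁ ⇒ ΔT = T₁(P₂/P₁ − 1) = 436·(795/1520 − 1) = -208 K.
ΔU = (4.19)(12.47)(-208) = -10867 J.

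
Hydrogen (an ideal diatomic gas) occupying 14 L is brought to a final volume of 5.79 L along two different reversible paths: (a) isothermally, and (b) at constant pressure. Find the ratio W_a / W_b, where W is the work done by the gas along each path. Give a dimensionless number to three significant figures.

W_a / W_b ≈ 1.51

Path (a) isothermal: W = P₁V₁ ln(V₂/V₁) → W_a/(P₁V₁) = -0.8829.
Path (b) isobaric: W = P₁(V₂ − V₁) → W_b/(P₁V₁) = -0.5864.
W_a / W_b = -0.8829 / -0.5864 = 1.506.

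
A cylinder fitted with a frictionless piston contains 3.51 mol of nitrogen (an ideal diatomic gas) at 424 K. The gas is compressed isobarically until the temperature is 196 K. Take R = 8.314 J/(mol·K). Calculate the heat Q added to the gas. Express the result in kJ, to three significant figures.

Q ≈ -23.3 kJ

Isobaric: W = nRΔT = (3.51)(8.314)(-228) = -6654 J.
ΔU = nCᵥΔT with Cᵥ = 5R/2: ΔU = (3.51)(20.79)(-228) = -16634 J.
Q = ΔU + W = -16634 − 6654 = -23287 J.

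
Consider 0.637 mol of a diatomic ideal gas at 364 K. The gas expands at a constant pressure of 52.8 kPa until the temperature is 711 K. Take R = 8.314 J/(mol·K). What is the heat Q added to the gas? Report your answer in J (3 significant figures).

Isobaric: W = nRΔT = (0.637)(8.314)(347) = 1838 J.
ΔU = nCᵥΔT with Cᵥ = 5R/2: ΔU = (0.637)(20.79)(347) = 4594 J.
Q = ΔU + W = 4594 + 1838 = 6432 J.

Q ≈ 6430 J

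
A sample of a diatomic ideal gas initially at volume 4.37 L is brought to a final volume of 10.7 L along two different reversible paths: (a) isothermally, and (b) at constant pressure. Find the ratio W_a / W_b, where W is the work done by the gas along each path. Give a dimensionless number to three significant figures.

Path (a) isothermal: W = P₁V₁ ln(V₂/V₁) → W_a/(P₁V₁) = 0.8955.
Path (b) isobaric: W = P₁(V₂ − V₁) → W_b/(P₁V₁) = 1.449.
W_a / W_b = 0.8955 / 1.449 = 0.6182.

W_a / W_b ≈ 0.618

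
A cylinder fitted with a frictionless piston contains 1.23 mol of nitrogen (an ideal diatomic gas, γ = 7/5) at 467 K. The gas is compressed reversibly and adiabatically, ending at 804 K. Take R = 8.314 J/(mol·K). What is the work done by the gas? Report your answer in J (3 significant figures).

W ≈ -8620 J

Adiabatic ⇒ Q = 0, so W_by = −ΔU = nCᵥ(T₁ − T₂).
Cᵥ = 5R/2 = 20.79 J/(mol·K).
W = (1.23)(20.79)(467 − 804) = -8616 J.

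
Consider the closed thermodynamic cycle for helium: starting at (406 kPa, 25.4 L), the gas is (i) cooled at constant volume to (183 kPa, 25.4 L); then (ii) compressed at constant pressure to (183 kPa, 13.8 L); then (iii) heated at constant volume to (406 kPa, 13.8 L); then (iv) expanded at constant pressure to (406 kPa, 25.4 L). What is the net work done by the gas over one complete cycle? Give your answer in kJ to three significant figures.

Constant-volume legs do no work.
W(ii) = (183)(13.8 − 25.4) = -2123 J; W(iv) = (406)(25.4 − 13.8) = 4710 J.
W_net = -2123 + 4710 = 2587 J (the clockwise enclosed area).

W_net ≈ 2.59 kJ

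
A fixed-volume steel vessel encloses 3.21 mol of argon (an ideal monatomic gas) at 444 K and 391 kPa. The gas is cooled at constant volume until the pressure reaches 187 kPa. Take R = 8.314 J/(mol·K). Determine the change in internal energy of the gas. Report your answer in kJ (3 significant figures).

ΔU ≈ -9.27 kJ

Constant volume ⇒ W = 0, so Q = ΔU = nCᵥΔT with Cᵥ = 3R/2 = 12.47 J/(mol·K).
At constant V, T₂/T₁ = P₂/P₁ ⇒ ΔT = T₁(P₂/P₁ − 1) = 444·(187/391 − 1) = -231.7 K.
ΔU = (3.21)(12.47)(-231.7) = -9273 J.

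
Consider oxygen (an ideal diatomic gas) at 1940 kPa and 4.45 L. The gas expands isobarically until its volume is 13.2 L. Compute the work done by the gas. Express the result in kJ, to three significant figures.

W ≈ 17.0 kJ

Isobaric: W = P ΔV.
W = (1940 kPa)(13.2 − 4.45 L) = (1940)(8.75) = 16975 J.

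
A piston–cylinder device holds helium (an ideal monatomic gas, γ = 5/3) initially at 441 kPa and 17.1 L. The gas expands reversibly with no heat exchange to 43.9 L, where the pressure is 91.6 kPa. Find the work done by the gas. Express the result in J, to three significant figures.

W ≈ 5280 J

Adiabatic: W = (P₁V₁ − P₂V₂)/(γ − 1) with γ = 5/3.
P₁V₁ = 7541 J, P₂V₂ = 4021 J.
W = (7541 − 4021) / 0.6667 = 5280 J.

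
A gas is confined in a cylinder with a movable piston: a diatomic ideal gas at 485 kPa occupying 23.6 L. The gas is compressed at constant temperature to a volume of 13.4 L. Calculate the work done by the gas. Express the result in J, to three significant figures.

W ≈ -6480 J

Isothermal: W = nRT ln(V₂/V₁) = P₁V₁ ln(V₂/V₁).
P₁V₁ = (485 kPa)(23.6 L) = 11446 J.
W = 11446 × ln(13.4/23.6) = 11446 × -0.566
W_by_gas = -6478 J.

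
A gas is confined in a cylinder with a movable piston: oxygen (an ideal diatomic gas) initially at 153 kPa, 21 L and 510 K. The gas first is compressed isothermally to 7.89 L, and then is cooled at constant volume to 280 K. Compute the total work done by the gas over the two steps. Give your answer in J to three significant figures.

W_total ≈ -3150 J

Step 1 (isothermal): W = P₁V₁ ln(V₂/V₁) = (3213) ln(7.89/21) = -3145 J.
Step 2 (isochoric): W = 0 (constant volume).
W_total = -3145 + 0 = -3145 J.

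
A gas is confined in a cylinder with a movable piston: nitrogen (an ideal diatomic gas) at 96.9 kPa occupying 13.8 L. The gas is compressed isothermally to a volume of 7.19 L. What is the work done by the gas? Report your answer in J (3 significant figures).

W ≈ -872 J

Isothermal: W = nRT ln(V₂/V₁) = P₁V₁ ln(V₂/V₁).
P₁V₁ = (96.9 kPa)(13.8 L) = 1337 J.
W = 1337 × ln(7.19/13.8) = 1337 × -0.652
W_by_gas = -871.8 J.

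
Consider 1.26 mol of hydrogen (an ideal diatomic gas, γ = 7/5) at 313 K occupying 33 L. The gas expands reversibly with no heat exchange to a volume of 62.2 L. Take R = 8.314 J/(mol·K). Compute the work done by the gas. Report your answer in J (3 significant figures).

Adiabatic: TV^(γ−1) = const with γ = 7/5.
T₂ = T₁ (V₁/V₂)^(γ−1) = 313 × (33/62.2)^0.4 = 313 × 0.776 = 242.9 K.
W_by = nCᵥ(T₁ − T₂) = (1.26)(20.79)(313 − 242.9) = 1836 J.

W ≈ 1840 J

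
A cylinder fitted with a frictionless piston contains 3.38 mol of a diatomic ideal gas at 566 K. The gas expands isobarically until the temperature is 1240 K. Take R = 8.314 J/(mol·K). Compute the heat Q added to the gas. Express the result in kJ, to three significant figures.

Q ≈ 66.3 kJ

Isobaric: W = nRΔT = (3.38)(8.314)(674) = 18940 J.
ΔU = nCᵥΔT with Cᵥ = 5R/2: ΔU = (3.38)(20.79)(674) = 47351 J.
Q = ΔU + W = 47351 + 18940 = 66291 J.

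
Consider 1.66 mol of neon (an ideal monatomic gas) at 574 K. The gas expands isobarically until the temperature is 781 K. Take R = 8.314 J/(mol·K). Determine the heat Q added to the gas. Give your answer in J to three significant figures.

Isobaric: W = nRΔT = (1.66)(8.314)(207) = 2857 J.
ΔU = nCᵥΔT with Cᵥ = 3R/2: ΔU = (1.66)(12.47)(207) = 4285 J.
Q = ΔU + W = 4285 + 2857 = 7142 J.

Q ≈ 7140 J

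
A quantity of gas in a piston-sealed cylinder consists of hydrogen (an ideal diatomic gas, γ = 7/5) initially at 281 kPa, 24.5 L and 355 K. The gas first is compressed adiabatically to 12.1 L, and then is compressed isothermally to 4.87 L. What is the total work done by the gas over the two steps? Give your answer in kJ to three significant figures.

Step 1 (adiabatic): W = (P₁V₁ − P₂V₂)/(γ−1) = (6884 − 9129)/0.4 = -5611 J.
After step 1: P = 754.5 kPa, V = 12.1 L, T = 470.7 K.
Step 2 (isothermal): W = P₁V₁ ln(V₂/V₁) = (9129) ln(4.87/12.1) = -8308 J.
W_total = -5611 − 8308 = -13920 J.

W_total ≈ -13.9 kJ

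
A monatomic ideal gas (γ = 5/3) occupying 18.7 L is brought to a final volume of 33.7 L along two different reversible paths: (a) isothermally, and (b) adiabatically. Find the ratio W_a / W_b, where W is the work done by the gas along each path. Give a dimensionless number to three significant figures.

W_a / W_b ≈ 1.21

Path (a) isothermal: W = P₁V₁ ln(V₂/V₁) → W_a/(P₁V₁) = 0.589.
Path (b) adiabatic: W = P₁V₁(1 − (V₁/V₂)^(γ−1))/(γ−1) → W_b/(P₁V₁) = 0.4871.
W_a / W_b = 0.589 / 0.4871 = 1.209.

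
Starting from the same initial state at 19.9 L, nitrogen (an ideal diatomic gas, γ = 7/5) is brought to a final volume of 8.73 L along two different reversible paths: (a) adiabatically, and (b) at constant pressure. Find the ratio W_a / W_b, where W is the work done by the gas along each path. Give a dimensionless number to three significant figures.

Path (a) adiabatic: W = P₁V₁(1 − (V₁/V₂)^(γ−1))/(γ−1) → W_a/(P₁V₁) = -0.976.
Path (b) isobaric: W = P₁(V₂ − V₁) → W_b/(P₁V₁) = -0.5613.
W_a / W_b = -0.976 / -0.5613 = 1.739.

W_a / W_b ≈ 1.74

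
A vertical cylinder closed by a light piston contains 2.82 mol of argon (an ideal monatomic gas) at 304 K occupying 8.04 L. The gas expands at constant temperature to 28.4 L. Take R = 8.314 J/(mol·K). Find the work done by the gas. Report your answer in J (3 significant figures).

W ≈ 8990 J

Isothermal: W = nRT ln(V₂/V₁).
W = (2.82)(8.314)(304) × ln(28.4/8.04)
  = 7127 × 1.262
W_by_gas = 8995 J.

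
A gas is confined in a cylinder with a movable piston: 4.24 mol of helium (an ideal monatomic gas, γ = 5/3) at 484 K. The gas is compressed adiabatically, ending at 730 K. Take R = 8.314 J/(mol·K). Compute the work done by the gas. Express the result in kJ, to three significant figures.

W ≈ -13.0 kJ

Adiabatic ⇒ Q = 0, so W_by = −ΔU = nCᵥ(T₁ − T₂).
Cᵥ = 3R/2 = 12.47 J/(mol·K).
W = (4.24)(12.47)(484 − 730) = -13008 J.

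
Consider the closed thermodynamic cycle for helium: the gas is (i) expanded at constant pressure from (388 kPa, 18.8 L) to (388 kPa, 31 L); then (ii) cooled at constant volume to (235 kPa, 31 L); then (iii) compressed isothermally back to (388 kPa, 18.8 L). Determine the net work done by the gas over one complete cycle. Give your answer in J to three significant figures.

W_net ≈ 1090 J

Leg (i): W = PΔV = (388)(31 − 18.8) = 4734 J.
Leg (ii): W = 0.
Leg (iii): W = PᵢVᵢ ln(V_f/Vᵢ) = (7285) ln(18.8/31) = -3643 J.
W_net = 4734 − 3643 = 1090 J.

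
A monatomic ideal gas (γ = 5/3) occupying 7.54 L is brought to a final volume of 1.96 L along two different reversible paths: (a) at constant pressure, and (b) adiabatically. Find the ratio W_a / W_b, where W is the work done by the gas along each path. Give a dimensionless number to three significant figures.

W_a / W_b ≈ 0.339

Path (a) isobaric: W = P₁(V₂ − V₁) → W_a/(P₁V₁) = -0.7401.
Path (b) adiabatic: W = P₁V₁(1 − (V₁/V₂)^(γ−1))/(γ−1) → W_b/(P₁V₁) = -2.183.
W_a / W_b = -0.7401 / -2.183 = 0.3391.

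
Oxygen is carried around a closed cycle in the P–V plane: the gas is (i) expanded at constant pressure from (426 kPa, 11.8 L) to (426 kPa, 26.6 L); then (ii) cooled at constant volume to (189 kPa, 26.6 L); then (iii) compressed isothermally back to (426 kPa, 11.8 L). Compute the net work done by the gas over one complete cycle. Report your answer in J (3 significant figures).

W_net ≈ 2220 J

Leg (i): W = PΔV = (426)(26.6 − 11.8) = 6305 J.
Leg (ii): W = 0.
Leg (iii): W = PᵢVᵢ ln(V_f/Vᵢ) = (5027) ln(11.8/26.6) = -4086 J.
W_net = 6305 − 4086 = 2218 J.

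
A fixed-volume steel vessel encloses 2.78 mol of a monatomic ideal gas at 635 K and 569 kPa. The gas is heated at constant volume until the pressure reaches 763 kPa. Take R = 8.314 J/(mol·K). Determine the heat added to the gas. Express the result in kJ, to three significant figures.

Constant volume ⇒ W = 0, so Q = ΔU = nCᵥΔT with Cᵥ = 3R/2 = 12.47 J/(mol·K).
At constant V, T₂/T₁ = P₂/P₁ ⇒ ΔT = T₁(P₂/P₁ − 1) = 635·(763/569 − 1) = 216.5 K.
ΔU = (2.78)(12.47)(216.5) = 7506 J.

Q ≈ 7.51 kJ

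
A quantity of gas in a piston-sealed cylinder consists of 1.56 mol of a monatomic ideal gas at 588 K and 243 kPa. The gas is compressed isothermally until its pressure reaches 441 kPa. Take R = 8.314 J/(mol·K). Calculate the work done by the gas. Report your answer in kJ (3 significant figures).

Isothermal process: W = nRT ln(V₂/V₁) = nRT ln(P₁/P₂).
W = (1.56)(8.314)(588) × ln(243/441)
  = 7626 × ln(0.551) = 7626 × -0.596
W_by_gas = -4545 J.

W ≈ -4.55 kJ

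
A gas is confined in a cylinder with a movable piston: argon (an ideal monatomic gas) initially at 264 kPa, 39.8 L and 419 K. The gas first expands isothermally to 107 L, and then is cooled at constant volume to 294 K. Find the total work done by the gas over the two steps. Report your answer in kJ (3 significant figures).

W_total ≈ 10.4 kJ

Step 1 (isothermal): W = P₁V₁ ln(V₂/V₁) = (10507) ln(107/39.8) = 10391 J.
Step 2 (isochoric): W = 0 (constant volume).
W_total = 10391 + 0 = 10391 J.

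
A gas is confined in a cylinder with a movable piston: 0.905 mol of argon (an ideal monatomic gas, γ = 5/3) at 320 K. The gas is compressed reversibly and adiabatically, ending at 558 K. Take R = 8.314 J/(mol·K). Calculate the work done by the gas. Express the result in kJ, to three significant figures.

Adiabatic ⇒ Q = 0, so W_by = −ΔU = nCᵥ(T₁ − T₂).
Cᵥ = 3R/2 = 12.47 J/(mol·K).
W = (0.905)(12.47)(320 − 558) = -2686 J.

W ≈ -2.69 kJ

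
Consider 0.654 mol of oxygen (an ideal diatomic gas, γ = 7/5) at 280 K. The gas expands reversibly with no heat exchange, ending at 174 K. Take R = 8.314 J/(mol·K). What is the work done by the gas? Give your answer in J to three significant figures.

Adiabatic ⇒ Q = 0, so W_by = −ΔU = nCᵥ(T₁ − T₂).
Cᵥ = 5R/2 = 20.79 J/(mol·K).
W = (0.654)(20.79)(280 − 174) = 1441 J.

W ≈ 1440 J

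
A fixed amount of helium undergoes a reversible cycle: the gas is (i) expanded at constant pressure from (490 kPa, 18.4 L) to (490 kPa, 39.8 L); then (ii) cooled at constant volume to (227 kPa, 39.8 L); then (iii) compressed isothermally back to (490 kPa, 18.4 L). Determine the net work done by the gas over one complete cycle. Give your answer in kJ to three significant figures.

Leg (i): W = PΔV = (490)(39.8 − 18.4) = 10486 J.
Leg (ii): W = 0.
Leg (iii): W = PᵢVᵢ ln(V_f/Vᵢ) = (9035) ln(18.4/39.8) = -6970 J.
W_net = 10486 − 6970 = 3516 J.

W_net ≈ 3.52 kJ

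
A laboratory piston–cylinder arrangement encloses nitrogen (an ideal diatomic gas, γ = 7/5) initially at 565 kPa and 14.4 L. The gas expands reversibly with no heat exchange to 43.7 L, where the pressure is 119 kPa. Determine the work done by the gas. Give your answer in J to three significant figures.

Adiabatic: W = (P₁V₁ − P₂V₂)/(γ − 1) with γ = 7/5.
P₁V₁ = 8136 J, P₂V₂ = 5200 J.
W = (8136 − 5200) / 0.4 = 7339 J.

W ≈ 7340 J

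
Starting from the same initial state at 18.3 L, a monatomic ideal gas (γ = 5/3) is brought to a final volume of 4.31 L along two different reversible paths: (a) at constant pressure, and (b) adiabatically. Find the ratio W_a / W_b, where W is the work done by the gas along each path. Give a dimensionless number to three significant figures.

Path (a) isobaric: W = P₁(V₂ − V₁) → W_a/(P₁V₁) = -0.7645.
Path (b) adiabatic: W = P₁V₁(1 − (V₁/V₂)^(γ−1))/(γ−1) → W_b/(P₁V₁) = -2.433.
W_a / W_b = -0.7645 / -2.433 = 0.3142.

W_a / W_b ≈ 0.314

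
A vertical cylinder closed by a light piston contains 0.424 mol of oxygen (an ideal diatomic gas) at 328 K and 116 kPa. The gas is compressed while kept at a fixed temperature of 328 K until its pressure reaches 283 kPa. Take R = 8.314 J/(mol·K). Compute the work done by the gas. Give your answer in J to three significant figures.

Isothermal process: W = nRT ln(V₂/V₁) = nRT ln(P₁/P₂).
W = (0.424)(8.314)(328) × ln(116/283)
  = 1156 × ln(0.4099) = 1156 × -0.8919
W_by_gas = -1031 J.

W ≈ -1030 J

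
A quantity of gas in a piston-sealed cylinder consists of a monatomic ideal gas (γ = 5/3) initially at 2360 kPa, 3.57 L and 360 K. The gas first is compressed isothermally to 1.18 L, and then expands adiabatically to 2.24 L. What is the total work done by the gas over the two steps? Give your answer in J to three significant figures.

Step 1 (isothermal): W = P₁V₁ ln(V₂/V₁) = (8425) ln(1.18/3.57) = -9327 J.
After step 1: P = 7140 kPa, V = 1.18 L, T = 360 K.
Step 2 (adiabatic): W = (P₁V₁ − P₂V₂)/(γ−1) = (8425 − 5495)/0.667 = 4395 J.
W_total = -9327 + 4395 = -4932 J.

W_total ≈ -4930 J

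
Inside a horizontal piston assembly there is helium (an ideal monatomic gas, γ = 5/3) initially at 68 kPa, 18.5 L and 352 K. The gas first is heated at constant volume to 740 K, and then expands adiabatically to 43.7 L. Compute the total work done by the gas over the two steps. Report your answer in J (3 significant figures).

Step 1 (isochoric): W = 0 (constant volume).
After step 1: P = 143 kPa (V unchanged).
Step 2 (adiabatic): W = (P₁V₁ − P₂V₂)/(γ−1) = (2645 − 1491)/0.667 = 1730 J.
W_total = 0 + 1730 = 1730 J.

W_total ≈ 1730 J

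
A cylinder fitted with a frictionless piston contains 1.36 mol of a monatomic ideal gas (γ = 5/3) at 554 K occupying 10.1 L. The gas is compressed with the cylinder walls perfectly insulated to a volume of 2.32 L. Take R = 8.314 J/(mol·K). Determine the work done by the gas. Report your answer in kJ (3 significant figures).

W ≈ -15.7 kJ

Adiabatic: TV^(γ−1) = const with γ = 5/3.
T₂ = T₁ (V₁/V₂)^(γ−1) = 554 × (10.1/2.32)^0.667 = 554 × 2.666 = 1477 K.
W_by = nCᵥ(T₁ − T₂) = (1.36)(12.47)(554 − 1477) = -15656 J.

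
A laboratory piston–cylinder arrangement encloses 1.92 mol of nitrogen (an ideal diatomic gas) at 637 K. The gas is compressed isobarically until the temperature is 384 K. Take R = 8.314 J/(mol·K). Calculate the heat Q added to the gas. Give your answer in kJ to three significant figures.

Q ≈ -14.1 kJ

Isobaric: W = nRΔT = (1.92)(8.314)(-253) = -4039 J.
ΔU = nCᵥΔT with Cᵥ = 5R/2: ΔU = (1.92)(20.79)(-253) = -10097 J.
Q = ΔU + W = -10097 − 4039 = -14135 J.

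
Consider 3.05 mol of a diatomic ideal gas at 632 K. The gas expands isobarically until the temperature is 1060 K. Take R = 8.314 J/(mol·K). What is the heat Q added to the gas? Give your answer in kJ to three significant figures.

Isobaric: W = nRΔT = (3.05)(8.314)(428) = 10853 J.
ΔU = nCᵥΔT with Cᵥ = 5R/2: ΔU = (3.05)(20.79)(428) = 27133 J.
Q = ΔU + W = 27133 + 10853 = 37986 J.

Q ≈ 38.0 kJ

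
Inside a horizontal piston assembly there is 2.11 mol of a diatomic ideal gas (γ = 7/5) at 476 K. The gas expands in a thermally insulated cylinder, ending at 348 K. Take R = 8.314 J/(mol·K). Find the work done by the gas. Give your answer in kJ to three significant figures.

Adiabatic ⇒ Q = 0, so W_by = −ΔU = nCᵥ(T₁ − T₂).
Cᵥ = 5R/2 = 20.79 J/(mol·K).
W = (2.11)(20.79)(476 − 348) = 5614 J.

W ≈ 5.61 kJ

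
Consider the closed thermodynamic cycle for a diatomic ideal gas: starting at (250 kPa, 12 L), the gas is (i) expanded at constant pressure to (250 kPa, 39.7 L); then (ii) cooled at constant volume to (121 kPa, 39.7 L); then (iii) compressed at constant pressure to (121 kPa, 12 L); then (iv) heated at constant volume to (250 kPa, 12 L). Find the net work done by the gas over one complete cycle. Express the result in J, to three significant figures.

W_net ≈ 3570 J

Constant-volume legs do no work.
W(i) = (250)(39.7 − 12) = 6925 J; W(iii) = (121)(12 − 39.7) = -3352 J.
W_net = 6925 − 3352 = 3573 J (the clockwise enclosed area).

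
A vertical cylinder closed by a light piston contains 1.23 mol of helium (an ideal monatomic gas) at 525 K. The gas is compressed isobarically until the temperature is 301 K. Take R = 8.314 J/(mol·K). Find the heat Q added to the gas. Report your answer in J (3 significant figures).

Q ≈ -5730 J

Isobaric: W = nRΔT = (1.23)(8.314)(-224) = -2291 J.
ΔU = nCᵥΔT with Cᵥ = 3R/2: ΔU = (1.23)(12.47)(-224) = -3436 J.
Q = ΔU + W = -3436 − 2291 = -5727 J.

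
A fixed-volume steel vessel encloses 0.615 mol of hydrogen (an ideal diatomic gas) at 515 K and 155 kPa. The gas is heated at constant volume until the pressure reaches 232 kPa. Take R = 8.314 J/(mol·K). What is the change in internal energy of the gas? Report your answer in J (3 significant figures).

ΔU ≈ 3270 J

Constant volume ⇒ W = 0, so Q = ΔU = nCᵥΔT with Cᵥ = 5R/2 = 20.79 J/(mol·K).
At constant V, T₂/T₁ = P₂/P₁ ⇒ ΔT = T₁(P₂/P₁ − 1) = 515·(232/155 − 1) = 255.8 K.
ΔU = (0.615)(20.79)(255.8) = 3270 J.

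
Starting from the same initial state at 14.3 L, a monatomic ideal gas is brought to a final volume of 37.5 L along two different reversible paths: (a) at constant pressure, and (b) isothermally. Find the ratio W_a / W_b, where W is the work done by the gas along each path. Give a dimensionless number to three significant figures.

W_a / W_b ≈ 1.68

Path (a) isobaric: W = P₁(V₂ − V₁) → W_a/(P₁V₁) = 1.622.
Path (b) isothermal: W = P₁V₁ ln(V₂/V₁) → W_b/(P₁V₁) = 0.9641.
W_a / W_b = 1.622 / 0.9641 = 1.683.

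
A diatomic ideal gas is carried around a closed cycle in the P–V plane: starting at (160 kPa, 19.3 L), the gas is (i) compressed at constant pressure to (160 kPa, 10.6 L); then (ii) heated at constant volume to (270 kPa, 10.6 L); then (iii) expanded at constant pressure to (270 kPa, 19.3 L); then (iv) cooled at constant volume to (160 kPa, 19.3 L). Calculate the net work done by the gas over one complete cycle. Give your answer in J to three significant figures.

Constant-volume legs do no work.
W(i) = (160)(10.6 − 19.3) = -1392 J; W(iii) = (270)(19.3 − 10.6) = 2349 J.
W_net = -1392 + 2349 = 957 J (the clockwise enclosed area).

W_net ≈ 957 J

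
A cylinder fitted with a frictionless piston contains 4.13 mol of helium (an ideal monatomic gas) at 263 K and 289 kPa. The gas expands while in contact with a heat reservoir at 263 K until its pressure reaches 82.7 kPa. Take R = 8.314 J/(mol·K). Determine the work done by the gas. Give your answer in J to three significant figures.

W ≈ 11300 J

Isothermal process: W = nRT ln(V₂/V₁) = nRT ln(P₁/P₂).
W = (4.13)(8.314)(263) × ln(289/82.7)
  = 9031 × ln(3.495) = 9031 × 1.251
W_by_gas = 11299 J.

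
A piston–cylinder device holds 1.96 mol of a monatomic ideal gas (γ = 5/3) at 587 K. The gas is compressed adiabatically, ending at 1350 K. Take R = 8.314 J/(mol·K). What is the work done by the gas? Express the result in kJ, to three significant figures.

W ≈ -18.7 kJ

Adiabatic ⇒ Q = 0, so W_by = −ΔU = nCᵥ(T₁ − T₂).
Cᵥ = 3R/2 = 12.47 J/(mol·K).
W = (1.96)(12.47)(587 − 1350) = -18650 J.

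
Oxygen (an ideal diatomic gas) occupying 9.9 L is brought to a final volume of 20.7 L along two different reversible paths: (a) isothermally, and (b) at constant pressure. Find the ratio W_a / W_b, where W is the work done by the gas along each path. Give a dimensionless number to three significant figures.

Path (a) isothermal: W = P₁V₁ ln(V₂/V₁) → W_a/(P₁V₁) = 0.7376.
Path (b) isobaric: W = P₁(V₂ − V₁) → W_b/(P₁V₁) = 1.091.
W_a / W_b = 0.7376 / 1.091 = 0.6761.

W_a / W_b ≈ 0.676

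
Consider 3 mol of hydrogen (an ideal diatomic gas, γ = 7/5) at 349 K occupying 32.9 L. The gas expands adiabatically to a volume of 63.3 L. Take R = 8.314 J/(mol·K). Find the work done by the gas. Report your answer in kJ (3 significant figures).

Adiabatic: TV^(γ−1) = const with γ = 7/5.
T₂ = T₁ (V₁/V₂)^(γ−1) = 349 × (32.9/63.3)^0.4 = 349 × 0.7697 = 268.6 K.
W_by = nCᵥ(T₁ − T₂) = (3)(20.79)(349 − 268.6) = 5012 J.

W ≈ 5.01 kJ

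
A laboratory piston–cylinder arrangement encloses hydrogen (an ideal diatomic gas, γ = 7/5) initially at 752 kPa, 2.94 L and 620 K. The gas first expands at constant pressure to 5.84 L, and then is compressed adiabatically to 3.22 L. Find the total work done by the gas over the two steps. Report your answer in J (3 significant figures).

W_total ≈ -771 J

Step 1 (isobaric): W = PΔV = (752 kPa)(5.84 − 2.94 L) = 2181 J.
After step 1: P = 752 kPa, V = 5.84 L, T = 1232 K.
Step 2 (adiabatic): W = (P₁V₁ − P₂V₂)/(γ−1) = (4392 − 5573)/0.4 = -2952 J.
W_total = 2181 − 2952 = -771.4 J.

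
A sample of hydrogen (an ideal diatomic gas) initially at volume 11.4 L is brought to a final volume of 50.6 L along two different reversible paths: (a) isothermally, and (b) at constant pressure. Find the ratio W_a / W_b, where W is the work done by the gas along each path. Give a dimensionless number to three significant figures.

Path (a) isothermal: W = P₁V₁ ln(V₂/V₁) → W_a/(P₁V₁) = 1.49.
Path (b) isobaric: W = P₁(V₂ − V₁) → W_b/(P₁V₁) = 3.439.
W_a / W_b = 1.49 / 3.439 = 0.4334.

W_a / W_b ≈ 0.433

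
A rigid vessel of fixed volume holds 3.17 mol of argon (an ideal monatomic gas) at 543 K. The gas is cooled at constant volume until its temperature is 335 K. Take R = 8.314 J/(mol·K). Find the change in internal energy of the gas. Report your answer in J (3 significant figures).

Constant volume ⇒ W = 0, so Q = ΔU = nCᵥΔT with Cᵥ = 3R/2 = 12.47 J/(mol·K).
ΔU = (3.17)(12.47)(335 − 543) = -8223 J.

ΔU ≈ -8220 J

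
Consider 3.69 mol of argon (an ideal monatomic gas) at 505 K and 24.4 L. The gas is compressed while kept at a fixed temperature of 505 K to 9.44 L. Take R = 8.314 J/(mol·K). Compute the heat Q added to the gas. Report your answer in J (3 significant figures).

Q ≈ -14700 J

Isothermal ⇒ ΔU = 0, so Q = W = nRT ln(V₂/V₁).
Q = (3.69)(8.314)(505) ln(9.44/24.4) = 15493 × -0.9496 = -14712 J.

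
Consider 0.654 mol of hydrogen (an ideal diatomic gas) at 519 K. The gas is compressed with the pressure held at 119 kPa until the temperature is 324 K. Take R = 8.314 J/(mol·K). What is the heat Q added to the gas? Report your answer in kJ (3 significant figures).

Q ≈ -3.71 kJ

Isobaric: W = nRΔT = (0.654)(8.314)(-195) = -1060 J.
ΔU = nCᵥΔT with Cᵥ = 5R/2: ΔU = (0.654)(20.79)(-195) = -2651 J.
Q = ΔU + W = -2651 − 1060 = -3711 J.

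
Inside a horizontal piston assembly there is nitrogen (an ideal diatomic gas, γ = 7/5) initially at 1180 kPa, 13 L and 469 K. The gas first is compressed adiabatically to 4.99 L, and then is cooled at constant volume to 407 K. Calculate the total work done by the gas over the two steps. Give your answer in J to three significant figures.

W_total ≈ -17900 J

Step 1 (adiabatic): W = (P₁V₁ − P₂V₂)/(γ−1) = (15340 − 22499)/0.4 = -17897 J.
Step 2 (isochoric): W = 0 (constant volume).
W_total = -17897 + 0 = -17897 J.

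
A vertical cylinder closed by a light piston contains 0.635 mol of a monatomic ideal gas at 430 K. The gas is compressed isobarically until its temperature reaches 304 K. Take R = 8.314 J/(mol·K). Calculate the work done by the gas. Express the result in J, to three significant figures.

W ≈ -665 J

Isobaric: W = P ΔV = nR ΔT.
W = (0.635)(8.314)(304 − 430) = -665.2 J.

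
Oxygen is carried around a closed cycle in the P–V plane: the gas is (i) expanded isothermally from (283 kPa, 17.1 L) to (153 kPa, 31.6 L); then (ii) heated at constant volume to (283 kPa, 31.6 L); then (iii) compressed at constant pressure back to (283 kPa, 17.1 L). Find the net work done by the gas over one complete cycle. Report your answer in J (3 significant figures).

W_net ≈ -1130 J

Leg (i): W = PᵢVᵢ ln(V_f/Vᵢ) = (4839) ln(31.6/17.1) = 2972 J.
Leg (ii): W = 0.
Leg (iii): W = PΔV = (283)(17.1 − 31.6) = -4104 J.
W_net = 2972 − 4104 = -1132 J.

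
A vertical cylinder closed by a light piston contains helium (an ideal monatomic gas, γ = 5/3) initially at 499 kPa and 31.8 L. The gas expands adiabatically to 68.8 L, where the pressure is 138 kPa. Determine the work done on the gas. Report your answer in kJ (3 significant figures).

W ≈ -9.56 kJ

Adiabatic: W = (P₁V₁ − P₂V₂)/(γ − 1) with γ = 5/3.
P₁V₁ = 15868 J, P₂V₂ = 9494 J.
W = (15868 − 9494) / 0.6667 = 9561 J.
Work on gas = −W_by = -9561 J.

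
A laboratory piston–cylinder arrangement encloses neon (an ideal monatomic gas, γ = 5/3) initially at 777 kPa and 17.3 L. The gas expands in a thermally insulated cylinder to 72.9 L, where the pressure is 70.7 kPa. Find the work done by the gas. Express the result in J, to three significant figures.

W ≈ 12400 J

Adiabatic: W = (P₁V₁ − P₂V₂)/(γ − 1) with γ = 5/3.
P₁V₁ = 13442 J, P₂V₂ = 5154 J.
W = (13442 − 5154) / 0.6667 = 12432 J.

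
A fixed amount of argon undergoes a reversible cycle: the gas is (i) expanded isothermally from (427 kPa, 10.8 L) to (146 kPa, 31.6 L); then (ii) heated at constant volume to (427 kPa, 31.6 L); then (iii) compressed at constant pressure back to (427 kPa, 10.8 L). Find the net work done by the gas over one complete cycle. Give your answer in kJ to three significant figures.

W_net ≈ -3.93 kJ

Leg (i): W = PᵢVᵢ ln(V_f/Vᵢ) = (4612) ln(31.6/10.8) = 4951 J.
Leg (ii): W = 0.
Leg (iii): W = PΔV = (427)(10.8 − 31.6) = -8882 J.
W_net = 4951 − 8882 = -3931 J.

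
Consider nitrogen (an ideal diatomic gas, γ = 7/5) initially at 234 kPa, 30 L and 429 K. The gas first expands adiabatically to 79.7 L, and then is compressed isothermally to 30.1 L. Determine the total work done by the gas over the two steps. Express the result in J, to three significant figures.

Step 1 (adiabatic): W = (P₁V₁ − P₂V₂)/(γ−1) = (7020 − 4749)/0.4 = 5677 J.
After step 1: P = 59.59 kPa, V = 79.7 L, T = 290.2 K.
Step 2 (isothermal): W = P₁V₁ ln(V₂/V₁) = (4749) ln(30.1/79.7) = -4624 J.
W_total = 5677 − 4624 = 1053 J.

W_total ≈ 1050 J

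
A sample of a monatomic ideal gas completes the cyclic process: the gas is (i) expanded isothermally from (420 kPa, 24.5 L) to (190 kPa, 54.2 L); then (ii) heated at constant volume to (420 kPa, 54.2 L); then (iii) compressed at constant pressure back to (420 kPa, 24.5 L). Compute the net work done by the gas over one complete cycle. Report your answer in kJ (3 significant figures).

W_net ≈ -4.30 kJ

Leg (i): W = PᵢVᵢ ln(V_f/Vᵢ) = (10290) ln(54.2/24.5) = 8170 J.
Leg (ii): W = 0.
Leg (iii): W = PΔV = (420)(24.5 − 54.2) = -12474 J.
W_net = 8170 − 12474 = -4304 J.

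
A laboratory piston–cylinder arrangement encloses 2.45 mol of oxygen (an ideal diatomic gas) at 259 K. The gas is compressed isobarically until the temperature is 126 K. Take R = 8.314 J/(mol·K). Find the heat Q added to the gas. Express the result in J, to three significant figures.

Isobaric: W = nRΔT = (2.45)(8.314)(-133) = -2709 J.
ΔU = nCᵥΔT with Cᵥ = 5R/2: ΔU = (2.45)(20.79)(-133) = -6773 J.
Q = ΔU + W = -6773 − 2709 = -9482 J.

Q ≈ -9480 J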